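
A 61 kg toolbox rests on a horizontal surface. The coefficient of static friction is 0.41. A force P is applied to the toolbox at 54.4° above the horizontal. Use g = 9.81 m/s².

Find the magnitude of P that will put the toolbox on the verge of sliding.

P ≈ 268 N

N = m g − P sin α (the pull lifts the toolbox).
At impending slip, P cos α = μ_s N = μ_s (m g − P sin α).
Solving: P (cos α + μ_s sin α) = μ_s m g → P = 0.41×598/(cos 54.4° + 0.41 sin 54.4°) = 245/0.9155 = 268 N.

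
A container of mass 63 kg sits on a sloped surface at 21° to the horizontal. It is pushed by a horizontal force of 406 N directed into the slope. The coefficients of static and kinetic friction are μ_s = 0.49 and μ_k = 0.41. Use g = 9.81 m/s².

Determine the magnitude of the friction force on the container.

f ≈ 158 N (down the incline)

The horizontal push has a component P sin θ into the surface, so N = m g cos θ + P sin θ = 577 + 145.5 = 722.5 N.
Along the incline, the net driving force (taking up-slope positive) is P cos θ − m g sin θ = 379 − 221.5 = 157.6 N, so equilibrium requires friction f = -157.6 N (down-slope).
Maximum static friction: μ_s N = 0.49 × 722.5 = 354 N.
Since 157.6 N is within the 354 N limit, the container stays put and friction is exactly 158 N.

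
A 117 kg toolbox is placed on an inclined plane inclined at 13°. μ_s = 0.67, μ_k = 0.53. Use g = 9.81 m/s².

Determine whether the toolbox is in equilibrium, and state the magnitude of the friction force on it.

N = m g cos θ = 1120 N.
Down-slope weight component: m g sin θ = 258 N.
μ_s N = 749 N.
258 ≤ 749 N, so it stays put; friction = 258 N.

f ≈ 258 N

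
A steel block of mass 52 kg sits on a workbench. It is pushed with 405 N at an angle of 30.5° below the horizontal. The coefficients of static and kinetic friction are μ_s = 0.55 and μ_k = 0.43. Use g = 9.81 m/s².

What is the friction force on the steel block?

The vertical component of P adds to the normal force: N = m g + P sin α = 510.1 + 205.6 = 715.7 N.
For equilibrium, f = P cos α = 405×cos 30.5° = 349 N.
μ_s N = 0.55 × 715.7 = 393.6 N.
349 ≤ 393.6 N → static; friction equals the required 349 N.

f ≈ 349 N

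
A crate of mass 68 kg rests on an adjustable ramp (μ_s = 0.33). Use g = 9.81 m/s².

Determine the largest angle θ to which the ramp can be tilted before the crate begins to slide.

At the slip threshold, m g sin θ = μ_s · m g cos θ, so tan θ = μ_s.
θ_max = arctan(0.33) = 18.3°.

θ_max ≈ 18.3°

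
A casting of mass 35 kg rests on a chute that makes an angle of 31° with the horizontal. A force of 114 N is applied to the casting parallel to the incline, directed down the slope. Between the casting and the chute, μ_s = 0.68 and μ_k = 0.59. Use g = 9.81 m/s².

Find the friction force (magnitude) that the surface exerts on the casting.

f ≈ 174 N (up the incline)

The normal reaction is N = m g cos θ = 294.3 N.
The friction needed for equilibrium is m g sin θ + P = 176.8 + 114 = 290.8 N, measured positive up-slope.
Maximum static friction available: μ_s N = 0.68 × 294.3 = 200.1 N.
|290.8| exceeds 200.1 N, so the casting slips down-slope; friction is kinetic, f = μ_k N = 0.59×294.3 = 174 N.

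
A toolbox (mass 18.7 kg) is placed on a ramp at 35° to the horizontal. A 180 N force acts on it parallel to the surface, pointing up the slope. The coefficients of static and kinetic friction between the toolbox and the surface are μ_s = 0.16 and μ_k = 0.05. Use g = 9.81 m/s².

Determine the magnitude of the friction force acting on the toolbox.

f ≈ 7.51 N (down the incline)

Perpendicular to the surface, N = m g cos θ = 18.7·9.81·cos 35° = 150.3 N.
Parallel to the incline, ΣF = 0 gives f = m g sin θ − P = 105.2 − 180 = -74.78 N (up-slope positive).
Maximum static friction available: μ_s N = 0.16 × 150.3 = 24.04 N.
Since |-74.78| > 24.04 N, static friction cannot hold it; the toolbox slides up the incline and kinetic friction applies: f = μ_k N = 0.05 × 150.3 = 7.51 N.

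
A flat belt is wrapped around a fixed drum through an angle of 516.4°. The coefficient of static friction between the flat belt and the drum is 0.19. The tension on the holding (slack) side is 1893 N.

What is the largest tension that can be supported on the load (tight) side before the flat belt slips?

At impending slip the capstan equation gives T₂/T₁ = e^{μβ} with β in radians.
β = 516.4° × π/180 = 9.013 rad.
e^{μβ} = e^{0.19×9.013} = 5.543.
T₂ = T₁ · e^{μβ} = 1893 × 5.543 = 10500 N.

T_max ≈ 10500 N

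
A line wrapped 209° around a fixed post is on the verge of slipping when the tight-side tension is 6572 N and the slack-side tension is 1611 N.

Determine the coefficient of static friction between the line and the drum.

T₂/T₁ = e^{μβ} → μ = ln(T₂/T₁)/β.
β = 209° = 3.648 rad.
μ = ln(6572/1611)/3.648 = ln(4.079)/3.648 = 0.385.

μ ≈ 0.385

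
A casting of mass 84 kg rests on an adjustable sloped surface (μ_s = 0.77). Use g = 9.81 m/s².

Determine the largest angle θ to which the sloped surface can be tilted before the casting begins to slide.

θ_max ≈ 37.6°

At the slip threshold, m g sin θ = μ_s · m g cos θ, so tan θ = μ_s.
θ_max = arctan(0.77) = 37.6°.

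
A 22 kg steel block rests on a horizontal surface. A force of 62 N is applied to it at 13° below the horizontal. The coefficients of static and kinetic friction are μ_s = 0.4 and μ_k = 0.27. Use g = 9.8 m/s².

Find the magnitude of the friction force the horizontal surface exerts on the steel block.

N = m g + P sin α = 215.6 + 62×sin 13° = 229.5 N.
The horizontal driving force is P cos α = 60.41 N, so equilibrium needs friction f = 60.41 N.
μ_s N = 0.4 × 229.5 = 91.82 N.
60.41 ≤ 91.82 N → static; friction equals the required 60.4 N.

f ≈ 60.4 N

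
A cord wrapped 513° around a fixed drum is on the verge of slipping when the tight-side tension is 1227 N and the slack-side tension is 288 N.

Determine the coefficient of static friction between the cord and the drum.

T₂/T₁ = e^{μβ} → μ = ln(T₂/T₁)/β.
β = 513° = 8.954 rad.
μ = ln(1227/288)/8.954 = ln(4.26)/8.954 = 0.162.

μ ≈ 0.162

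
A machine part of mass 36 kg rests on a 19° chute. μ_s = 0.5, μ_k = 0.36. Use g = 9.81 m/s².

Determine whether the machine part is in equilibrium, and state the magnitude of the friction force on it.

f ≈ 115 N

N = m g cos θ = 334 N.
Down-slope weight component: m g sin θ = 115 N.
μ_s N = 167 N.
115 ≤ 167 N, so it stays put; friction = 115 N.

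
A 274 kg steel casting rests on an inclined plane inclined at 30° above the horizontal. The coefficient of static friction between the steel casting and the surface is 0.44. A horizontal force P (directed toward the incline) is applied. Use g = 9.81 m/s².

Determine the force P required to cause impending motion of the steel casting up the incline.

At impending motion up the slope, friction acts down-slope at its limit: f = μ_s N.
Perpendicular to the incline: N = m g cos θ + P sin θ.
Along the incline: P cos θ = m g sin θ + μ_s N = m g sin θ + μ_s (m g cos θ + P sin θ).
Solving, P (cos θ − μ_s sin θ) = m g (sin θ + μ_s cos θ), so P = 274×9.81×(sin 30° + 0.44 cos 30°)/(cos 30° − 0.44 sin 30°) = 2690×0.8811/0.646 = 3670 N.

P ≈ 3670 N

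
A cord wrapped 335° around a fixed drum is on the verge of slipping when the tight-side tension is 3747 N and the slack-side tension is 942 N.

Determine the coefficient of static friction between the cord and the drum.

T₂/T₁ = e^{μβ} → μ = ln(T₂/T₁)/β.
β = 335° = 5.847 rad.
μ = ln(3747/942)/5.847 = ln(3.978)/5.847 = 0.236.

μ ≈ 0.236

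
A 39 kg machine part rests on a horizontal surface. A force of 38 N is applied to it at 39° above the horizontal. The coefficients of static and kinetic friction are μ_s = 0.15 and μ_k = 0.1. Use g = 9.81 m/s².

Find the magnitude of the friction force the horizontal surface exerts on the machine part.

f ≈ 29.5 N

N = m g − P sin α = 382.6 − 38×sin 39° = 358.7 N.
Horizontally, friction must balance P cos α = 29.53 N.
μ_s N = 0.15 × 358.7 = 53.8 N.
Since 29.53 N does not exceed the limit, the machine part stays at rest and f = 29.5 N.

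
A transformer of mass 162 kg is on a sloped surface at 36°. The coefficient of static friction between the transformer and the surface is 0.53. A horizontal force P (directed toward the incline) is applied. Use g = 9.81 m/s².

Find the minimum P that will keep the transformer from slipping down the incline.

The transformer tends to slide down (tan θ > μ_s), so at the point of impending slip friction acts up-slope at its limit: f = μ_s N.
Perpendicular to the incline: N = m g cos θ + P sin θ.
Along the incline: P cos θ + μ_s N = m g sin θ, i.e. P cos θ + μ_s (m g cos θ + P sin θ) = m g sin θ.
Solving, P (cos θ + μ_s sin θ) = m g (sin θ − μ_s cos θ), so P = 1590×0.159/1.121 = 226 N.

P_min ≈ 226 N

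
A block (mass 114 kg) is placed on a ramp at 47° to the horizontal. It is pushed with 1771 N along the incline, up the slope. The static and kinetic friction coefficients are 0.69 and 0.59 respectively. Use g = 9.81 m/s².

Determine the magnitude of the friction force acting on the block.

Perpendicular to the surface, N = m g cos θ = 114·9.81·cos 47° = 762.7 N.
The friction needed for equilibrium is m g sin θ − P = 817.9 − 1771 = -953.1 N, measured positive up-slope.
The static-friction ceiling is μ_s N = 0.69 × 762.7 = 526.3 N.
|-953.1| exceeds 526.3 N, so the block slips up-slope; friction is kinetic, f = μ_k N = 0.59×762.7 = 450 N.

f ≈ 450 N (down the incline)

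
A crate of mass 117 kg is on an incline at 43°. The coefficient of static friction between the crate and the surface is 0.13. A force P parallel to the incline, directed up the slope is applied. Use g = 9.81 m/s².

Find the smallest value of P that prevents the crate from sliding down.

The crate tends to slide down (tan θ > μ_s), so at the point of impending slip friction acts up-slope at its limit: f = μ_s N.
P is parallel to the surface, so N = m g cos θ = 839 N.
Along the incline: P + μ_s N = m g sin θ, so P = 783 − 0.13×839 = 674 N.

P_min ≈ 674 N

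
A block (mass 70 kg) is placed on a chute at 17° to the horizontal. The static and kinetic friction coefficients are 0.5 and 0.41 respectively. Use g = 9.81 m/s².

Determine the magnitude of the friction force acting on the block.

Perpendicular to the surface, N = m g cos θ = 70·9.81·cos 17° = 656.7 N.
For equilibrium along the incline, friction must balance the weight component: f = m g sin θ = 200.8 N up the slope.
The static-friction ceiling is μ_s N = 0.5 × 656.7 = 328.3 N.
Since |200.8| ≤ 328.3 N, static friction is sufficient; f equals the required value, not μ_s N.

f ≈ 201 N (up the incline)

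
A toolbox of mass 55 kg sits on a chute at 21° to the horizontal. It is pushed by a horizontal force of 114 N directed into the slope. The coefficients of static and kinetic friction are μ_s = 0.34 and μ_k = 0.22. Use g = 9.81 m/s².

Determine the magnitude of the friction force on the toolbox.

f ≈ 86.9 N (up the incline)

The horizontal push has a component P sin θ into the surface, so N = m g cos θ + P sin θ = 503.7 + 40.85 = 544.6 N.
Parallel to the incline: P cos θ − m g sin θ = 106.4 − 193.4 = -86.93 N; the friction needed to balance this is 86.93 N acting up the slope.
Maximum static friction: μ_s N = 0.34 × 544.6 = 185.2 N.
Since 86.93 N is within the 185.2 N limit, the toolbox stays put and friction is exactly 86.9 N.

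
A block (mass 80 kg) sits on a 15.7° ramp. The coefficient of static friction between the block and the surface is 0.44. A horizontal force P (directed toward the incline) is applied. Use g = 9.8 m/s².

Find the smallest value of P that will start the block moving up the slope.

At impending motion up the slope, friction acts down-slope at its limit: f = μ_s N.
Perpendicular to the incline: N = m g cos θ + P sin θ.
Along the incline: P cos θ = m g sin θ + μ_s N = m g sin θ + μ_s (m g cos θ + P sin θ).
Solving, P (cos θ − μ_s sin θ) = m g (sin θ + μ_s cos θ), so P = 80×9.8×(sin 15.7° + 0.44 cos 15.7°)/(cos 15.7° − 0.44 sin 15.7°) = 784×0.6942/0.8436 = 645 N.

P ≈ 645 N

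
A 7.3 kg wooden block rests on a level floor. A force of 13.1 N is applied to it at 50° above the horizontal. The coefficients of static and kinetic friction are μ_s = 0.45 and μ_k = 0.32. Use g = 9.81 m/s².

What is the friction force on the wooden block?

The vertical component of P reduces the normal force: N = m g − P sin α = 71.61 − 10.04 = 61.58 N.
Horizontally, friction must balance P cos α = 8.421 N.
The static-friction limit is μ_s N = 27.71 N.
8.421 ≤ 27.71 N → static; friction equals the required 8.42 N.

f ≈ 8.42 N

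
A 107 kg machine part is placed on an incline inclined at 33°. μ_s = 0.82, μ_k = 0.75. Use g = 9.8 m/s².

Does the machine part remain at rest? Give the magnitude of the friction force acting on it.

f ≈ 571 N

N = m g cos θ = 879 N.
Down-slope weight component: m g sin θ = 571 N.
μ_s N = 721 N.
571 ≤ 721 N, so it stays put; friction = 571 N.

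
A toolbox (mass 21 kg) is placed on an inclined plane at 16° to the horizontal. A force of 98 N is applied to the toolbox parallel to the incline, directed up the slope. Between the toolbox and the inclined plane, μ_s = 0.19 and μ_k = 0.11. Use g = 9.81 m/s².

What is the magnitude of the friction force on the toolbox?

f ≈ 21.8 N (down the incline)

Perpendicular to the surface, N = m g cos θ = 21·9.81·cos 16° = 198 N.
The friction needed for equilibrium is m g sin θ − P = 56.78 − 98 = -41.22 N, measured positive up-slope.
Static friction can supply at most μ_s N = 37.63 N.
Since |-41.22| > 37.63 N, static friction cannot hold it; the toolbox slides up the incline and kinetic friction applies: f = μ_k N = 0.11 × 198 = 21.8 N.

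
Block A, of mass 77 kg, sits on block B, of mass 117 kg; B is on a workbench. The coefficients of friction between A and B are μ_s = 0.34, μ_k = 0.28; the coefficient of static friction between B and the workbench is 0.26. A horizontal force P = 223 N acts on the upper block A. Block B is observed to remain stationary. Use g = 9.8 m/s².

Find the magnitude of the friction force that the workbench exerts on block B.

f ≈ 223 N

Between the blocks, N₁ = m_A g = 754.6 N.
Maximum static friction on A from B: μ_s N₁ = 0.34×754.6 = 256.6 N.
Since P = 223 N ≤ 256.6 N, A does not slip on B; friction on A equals P = 223 N.
By Newton's third law B feels 223 N forward from A. With B stationary, the floor's static friction on B balances it: f₂ = 223 N (well within μ_s(m_A+m_B)g = 494.3 N).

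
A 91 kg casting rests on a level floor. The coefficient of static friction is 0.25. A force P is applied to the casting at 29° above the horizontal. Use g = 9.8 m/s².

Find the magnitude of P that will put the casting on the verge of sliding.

P ≈ 224 N

N = m g − P sin α (the pull lifts the casting).
At impending slip, P cos α = μ_s N = μ_s (m g − P sin α).
Solving: P (cos α + μ_s sin α) = μ_s m g → P = 0.25×892/(cos 29° + 0.25 sin 29°) = 223/0.9958 = 224 N.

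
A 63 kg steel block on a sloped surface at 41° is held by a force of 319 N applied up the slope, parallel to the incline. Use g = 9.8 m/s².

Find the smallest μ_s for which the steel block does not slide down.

N = m g cos θ = 466 N.
Friction must make up the shortfall along the incline: f = m g sin θ − P = 405.1 − 319 = 86.05 N.
At the threshold f = μ_s N, so μ_s,min = 86.05/466 = 0.185.

μ_s,min ≈ 0.185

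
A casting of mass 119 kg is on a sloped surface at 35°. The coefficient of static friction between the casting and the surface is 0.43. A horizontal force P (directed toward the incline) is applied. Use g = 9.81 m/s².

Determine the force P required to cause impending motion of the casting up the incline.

P ≈ 1890 N

At impending motion up the slope, friction acts down-slope at its limit: f = μ_s N.
Perpendicular to the incline: N = m g cos θ + P sin θ.
Along the incline: P cos θ = m g sin θ + μ_s N = m g sin θ + μ_s (m g cos θ + P sin θ).
Solving, P (cos θ − μ_s sin θ) = m g (sin θ + μ_s cos θ), so P = 119×9.81×(sin 35° + 0.43 cos 35°)/(cos 35° − 0.43 sin 35°) = 1170×0.9258/0.5725 = 1890 N.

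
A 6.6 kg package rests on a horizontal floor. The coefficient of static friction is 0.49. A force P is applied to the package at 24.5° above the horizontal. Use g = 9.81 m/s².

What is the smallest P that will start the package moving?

P ≈ 28.5 N

N = m g − P sin α (the pull lifts the package).
At impending slip, P cos α = μ_s N = μ_s (m g − P sin α).
Solving: P (cos α + μ_s sin α) = μ_s m g → P = 0.49×64.7/(cos 24.5° + 0.49 sin 24.5°) = 31.7/1.113 = 28.5 N.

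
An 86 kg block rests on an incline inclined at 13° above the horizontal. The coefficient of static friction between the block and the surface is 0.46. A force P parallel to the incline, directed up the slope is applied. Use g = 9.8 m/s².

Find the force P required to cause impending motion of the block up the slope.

At impending motion up the slope, friction acts down-slope at its limit: f = μ_s N.
P is parallel to the surface, so N = m g cos θ = 821 N.
Along the incline: P = m g sin θ + μ_s N = 190 + 0.46×821 = 567 N.

P ≈ 567 N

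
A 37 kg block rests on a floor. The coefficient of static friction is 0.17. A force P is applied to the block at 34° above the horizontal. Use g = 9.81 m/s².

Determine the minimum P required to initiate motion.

N = m g − P sin α (the pull lifts the block).
At impending slip, P cos α = μ_s N = μ_s (m g − P sin α).
Solving: P (cos α + μ_s sin α) = μ_s m g → P = 0.17×363/(cos 34° + 0.17 sin 34°) = 61.7/0.9241 = 66.8 N.

P ≈ 66.8 N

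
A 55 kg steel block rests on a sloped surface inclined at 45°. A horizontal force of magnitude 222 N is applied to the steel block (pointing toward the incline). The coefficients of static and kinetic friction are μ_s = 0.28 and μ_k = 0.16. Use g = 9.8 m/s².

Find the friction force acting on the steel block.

f ≈ 86.1 N (up the incline)

Normal direction: N = m g cos θ + P sin θ = 538.1 N.
Parallel to the incline: P cos θ − m g sin θ = 157 − 381.1 = -224.2 N; the friction needed to balance this is 224.2 N acting up the slope.
The limit of static friction is μ_s N = 150.7 N.
The required 224.2 N exceeds the static limit, so the steel block slides down-slope and f = μ_k N = 0.16×538.1 = 86.1 N.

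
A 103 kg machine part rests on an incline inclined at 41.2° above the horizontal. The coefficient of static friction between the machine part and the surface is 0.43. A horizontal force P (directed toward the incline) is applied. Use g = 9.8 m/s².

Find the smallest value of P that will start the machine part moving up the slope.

P ≈ 2110 N

At impending motion up the slope, friction acts down-slope at its limit: f = μ_s N.
Perpendicular to the incline: N = m g cos θ + P sin θ.
Along the incline: P cos θ = m g sin θ + μ_s N = m g sin θ + μ_s (m g cos θ + P sin θ).
Solving, P (cos θ − μ_s sin θ) = m g (sin θ + μ_s cos θ), so P = 103×9.8×(sin 41.2° + 0.43 cos 41.2°)/(cos 41.2° − 0.43 sin 41.2°) = 1010×0.9822/0.4692 = 2110 N.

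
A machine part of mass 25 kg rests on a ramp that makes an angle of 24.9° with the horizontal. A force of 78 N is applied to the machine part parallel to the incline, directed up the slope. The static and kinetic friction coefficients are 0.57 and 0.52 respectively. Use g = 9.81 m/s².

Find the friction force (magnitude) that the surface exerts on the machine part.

Perpendicular to the surface, N = m g cos θ = 25·9.81·cos 24.9° = 222.5 N.
Parallel to the incline, ΣF = 0 gives f = m g sin θ − P = 103.3 − 78 = 25.26 N (up-slope positive).
Maximum static friction available: μ_s N = 0.57 × 222.5 = 126.8 N.
Since |25.26| ≤ 126.8 N, the machine part remains in static equilibrium and friction takes exactly the required value.

f ≈ 25.3 N (up the incline)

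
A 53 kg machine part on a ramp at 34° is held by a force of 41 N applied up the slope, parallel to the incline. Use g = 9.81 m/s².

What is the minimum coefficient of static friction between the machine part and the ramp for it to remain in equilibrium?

μ_s,min ≈ 0.579

N = m g cos θ = 431 N.
Friction must make up the shortfall along the incline: f = m g sin θ − P = 290.7 − 41 = 249.7 N.
At the threshold f = μ_s N, so μ_s,min = 249.7/431 = 0.579.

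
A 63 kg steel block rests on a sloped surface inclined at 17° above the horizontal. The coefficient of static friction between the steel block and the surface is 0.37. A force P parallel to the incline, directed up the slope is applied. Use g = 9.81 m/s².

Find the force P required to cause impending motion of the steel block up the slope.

At impending motion up the slope, friction acts down-slope at its limit: f = μ_s N.
P is parallel to the surface, so N = m g cos θ = 591 N.
Along the incline: P = m g sin θ + μ_s N = 181 + 0.37×591 = 399 N.

P ≈ 399 N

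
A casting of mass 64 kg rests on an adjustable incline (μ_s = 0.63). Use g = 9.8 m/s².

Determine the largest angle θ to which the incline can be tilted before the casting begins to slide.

θ_max ≈ 32.2°

At the slip threshold, m g sin θ = μ_s · m g cos θ, so tan θ = μ_s.
θ_max = arctan(0.63) = 32.2°.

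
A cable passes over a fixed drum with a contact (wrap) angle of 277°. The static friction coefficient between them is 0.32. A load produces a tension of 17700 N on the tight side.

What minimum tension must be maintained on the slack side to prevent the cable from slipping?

Capstan equation at impending slip: T_tight/T_slack = e^{μβ}.
β = 277° = 4.835 rad; e^{μβ} = e^{0.32×4.835} = 4.698.
T_slack = T_tight / e^{μβ} = 17700 / 4.698 = 3770 N.

T_min ≈ 3770 N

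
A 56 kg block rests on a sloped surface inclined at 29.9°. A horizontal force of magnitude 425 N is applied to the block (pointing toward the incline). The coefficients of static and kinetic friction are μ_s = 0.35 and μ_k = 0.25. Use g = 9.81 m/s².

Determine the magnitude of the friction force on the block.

f ≈ 94.6 N (down the incline)

Resolve perpendicular to the incline: N = m g cos θ + P sin θ = 56×9.81×cos 29.9° + 425×sin 29.9° = 688.1 N.
Along the incline, the net driving force (taking up-slope positive) is P cos θ − m g sin θ = 368.4 − 273.8 = 94.58 N, so equilibrium requires friction f = -94.58 N (down-slope).
Maximum static friction: μ_s N = 0.35 × 688.1 = 240.8 N.
Since 94.58 N is within the 240.8 N limit, the block stays put and friction is exactly 94.6 N.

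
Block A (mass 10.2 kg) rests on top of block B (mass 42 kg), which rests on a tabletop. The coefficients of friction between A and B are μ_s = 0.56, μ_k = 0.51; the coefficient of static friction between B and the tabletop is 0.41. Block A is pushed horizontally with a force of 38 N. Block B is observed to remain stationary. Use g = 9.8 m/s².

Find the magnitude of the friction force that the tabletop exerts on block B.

f ≈ 38 N

The normal force B exerts on A is simply A's weight, N₁ = 99.96 N.
So the A–B interface can sustain at most μ_s N₁ = 55.98 N of static friction.
Since P = 38 N ≤ 55.98 N, A does not slip on B; friction on A equals P = 38 N.
B experiences an equal 38 N forward from A (third law). B is in equilibrium, so the floor supplies f₂ = 38 N of static friction (limit μ_s(m_A+m_B)g = 209.7 N, not exceeded).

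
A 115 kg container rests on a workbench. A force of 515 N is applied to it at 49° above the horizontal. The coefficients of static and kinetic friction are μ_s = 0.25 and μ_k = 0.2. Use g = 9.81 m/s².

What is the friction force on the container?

The vertical component of P reduces the normal force: N = m g − P sin α = 1128 − 388.7 = 739.5 N.
For equilibrium, f = P cos α = 515×cos 49° = 337.9 N.
The static-friction limit is μ_s N = 184.9 N.
337.9 > 184.9 N → the container slides; f = μ_k N = 0.2×739.5 = 148 N.

f ≈ 148 N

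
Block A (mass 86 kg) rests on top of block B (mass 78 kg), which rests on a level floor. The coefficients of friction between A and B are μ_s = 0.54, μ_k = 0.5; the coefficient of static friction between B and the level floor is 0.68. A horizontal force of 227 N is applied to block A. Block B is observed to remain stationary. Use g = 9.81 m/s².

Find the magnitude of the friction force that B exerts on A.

Between the blocks, N₁ = m_A g = 843.7 N.
So the A–B interface can sustain at most μ_s N₁ = 455.6 N of static friction.
Since P = 227 N ≤ 455.6 N, A does not slip on B; friction on A equals P = 227 N.
By Newton's third law B feels 227 N forward from A. With B stationary, the floor's static friction on B balances it: f₂ = 227 N (well within μ_s(m_A+m_B)g = 1094 N).

f ≈ 227 N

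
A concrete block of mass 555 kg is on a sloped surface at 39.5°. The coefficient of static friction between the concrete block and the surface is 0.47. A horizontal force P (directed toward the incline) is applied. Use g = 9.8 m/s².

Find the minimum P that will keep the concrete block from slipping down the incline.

P_min ≈ 1390 N

The concrete block tends to slide down (tan θ > μ_s), so at the point of impending slip friction acts up-slope at its limit: f = μ_s N.
Perpendicular to the incline: N = m g cos θ + P sin θ.
Along the incline: P cos θ + μ_s N = m g sin θ, i.e. P cos θ + μ_s (m g cos θ + P sin θ) = m g sin θ.
Solving, P (cos θ + μ_s sin θ) = m g (sin θ − μ_s cos θ), so P = 5440×0.2734/1.071 = 1390 N.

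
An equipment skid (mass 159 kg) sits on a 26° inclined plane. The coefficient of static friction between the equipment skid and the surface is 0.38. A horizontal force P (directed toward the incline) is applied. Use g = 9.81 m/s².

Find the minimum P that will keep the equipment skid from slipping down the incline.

P_min ≈ 142 N

The equipment skid tends to slide down (tan θ > μ_s), so at the point of impending slip friction acts up-slope at its limit: f = μ_s N.
Perpendicular to the incline: N = m g cos θ + P sin θ.
Along the incline: P cos θ + μ_s N = m g sin θ, i.e. P cos θ + μ_s (m g cos θ + P sin θ) = m g sin θ.
Solving, P (cos θ + μ_s sin θ) = m g (sin θ − μ_s cos θ), so P = 1560×0.09683/1.065 = 142 N.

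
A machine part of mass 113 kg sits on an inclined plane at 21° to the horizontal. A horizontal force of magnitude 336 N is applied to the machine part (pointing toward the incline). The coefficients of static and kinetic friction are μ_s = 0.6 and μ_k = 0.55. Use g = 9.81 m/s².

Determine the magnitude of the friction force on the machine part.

Resolve perpendicular to the incline: N = m g cos θ + P sin θ = 113×9.81×cos 21° + 336×sin 21° = 1155 N.
Parallel to the incline: P cos θ − m g sin θ = 313.7 − 397.3 = -83.58 N; the friction needed to balance this is 83.58 N acting up the slope.
Maximum static friction: μ_s N = 0.6 × 1155 = 693.2 N.
|f_req| = 83.58 ≤ 693.2 N → the machine part is in equilibrium; friction equals the required value.

f ≈ 83.6 N (up the incline)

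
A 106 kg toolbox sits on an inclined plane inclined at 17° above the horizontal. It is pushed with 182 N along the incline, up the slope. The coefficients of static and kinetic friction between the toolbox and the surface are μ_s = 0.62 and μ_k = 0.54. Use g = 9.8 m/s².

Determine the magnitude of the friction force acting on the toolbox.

f ≈ 122 N (up the incline)

Perpendicular to the surface, N = m g cos θ = 106·9.8·cos 17° = 993.4 N.
For equilibrium along the incline the friction force must supply f = m g sin θ − P = 303.7 − 182 = 121.7 N (positive meaning up-slope).
Maximum static friction available: μ_s N = 0.62 × 993.4 = 615.9 N.
Since |121.7| ≤ 615.9 N, static friction is sufficient; f equals the required value, not μ_s N.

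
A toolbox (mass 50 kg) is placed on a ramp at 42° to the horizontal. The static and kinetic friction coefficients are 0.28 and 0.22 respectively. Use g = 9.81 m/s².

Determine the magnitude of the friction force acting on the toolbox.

Normal force: N = m g cos θ = 50 × 9.81 × cos 42° = 364.5 N.
For equilibrium along the incline, friction must balance the weight component: f = m g sin θ = 328.2 N up the slope.
The static-friction ceiling is μ_s N = 0.28 × 364.5 = 102.1 N.
|328.2| exceeds 102.1 N, so the toolbox slips down-slope; friction is kinetic, f = μ_k N = 0.22×364.5 = 80.2 N.

f ≈ 80.2 N (up the incline)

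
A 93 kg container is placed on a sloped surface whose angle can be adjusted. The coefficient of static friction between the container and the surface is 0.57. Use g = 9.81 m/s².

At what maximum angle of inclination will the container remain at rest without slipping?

θ_max ≈ 29.7°

At the slip threshold, m g sin θ = μ_s · m g cos θ, so tan θ = μ_s.
θ_max = arctan(0.57) = 29.7°.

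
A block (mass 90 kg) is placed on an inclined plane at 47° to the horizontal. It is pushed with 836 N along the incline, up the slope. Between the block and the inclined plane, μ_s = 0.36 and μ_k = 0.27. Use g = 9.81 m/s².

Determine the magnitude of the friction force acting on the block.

The normal reaction is N = m g cos θ = 602.1 N.
The friction needed for equilibrium is m g sin θ − P = 645.7 − 836 = -190.3 N, measured positive up-slope.
Static friction can supply at most μ_s N = 216.8 N.
Since |-190.3| ≤ 216.8 N, static friction is sufficient; f equals the required value, not μ_s N.

f ≈ 190 N (down the incline)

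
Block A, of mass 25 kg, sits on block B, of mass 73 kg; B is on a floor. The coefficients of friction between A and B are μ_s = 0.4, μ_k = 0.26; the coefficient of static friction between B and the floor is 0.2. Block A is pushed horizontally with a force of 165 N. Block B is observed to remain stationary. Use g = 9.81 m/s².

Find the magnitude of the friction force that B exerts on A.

f ≈ 63.8 N

The normal force B exerts on A is simply A's weight, N₁ = 245.2 N.
Maximum static friction on A from B: μ_s N₁ = 0.4×245.2 = 98.1 N.
Since P = 165 N > 98.1 N, A slides on B; the A–B friction is kinetic: f₁ = μ_k N₁ = 0.26×245.2 = 63.8 N.
By Newton's third law B feels 63.8 N forward from A. With B stationary, the floor's static friction on B balances it: f₂ = 63.8 N (well within μ_s(m_A+m_B)g = 192.3 N).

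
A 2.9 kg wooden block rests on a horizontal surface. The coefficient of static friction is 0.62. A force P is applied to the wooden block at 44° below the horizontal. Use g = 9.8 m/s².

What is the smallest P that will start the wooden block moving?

P ≈ 61 N

N = m g + P sin α (the push presses the wooden block into the horizontal surface).
At impending slip, P cos α = μ_s N = μ_s (m g + P sin α).
Solving: P (cos α − μ_s sin α) = μ_s m g → P = 0.62×28.4/(cos 44° − 0.62 sin 44°) = 17.6/0.2887 = 61 N.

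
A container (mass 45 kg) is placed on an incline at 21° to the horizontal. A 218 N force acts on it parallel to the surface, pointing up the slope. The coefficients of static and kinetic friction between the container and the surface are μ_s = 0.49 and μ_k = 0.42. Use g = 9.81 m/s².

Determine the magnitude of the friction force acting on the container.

f ≈ 59.8 N (down the incline)

The normal reaction is N = m g cos θ = 412.1 N.
For equilibrium along the incline the friction force must supply f = m g sin θ − P = 158.2 − 218 = -59.8 N (positive meaning up-slope).
The static-friction ceiling is μ_s N = 0.49 × 412.1 = 201.9 N.
Since |-59.8| ≤ 201.9 N, the container remains in static equilibrium and friction takes exactly the required value.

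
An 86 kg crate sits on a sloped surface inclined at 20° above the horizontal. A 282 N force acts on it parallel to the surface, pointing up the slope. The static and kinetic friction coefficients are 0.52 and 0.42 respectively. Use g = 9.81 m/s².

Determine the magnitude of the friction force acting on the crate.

Perpendicular to the surface, N = m g cos θ = 86·9.81·cos 20° = 792.8 N.
The friction needed for equilibrium is m g sin θ − P = 288.5 − 282 = 6.549 N, measured positive up-slope.
Static friction can supply at most μ_s N = 412.2 N.
Since |6.549| ≤ 412.2 N, the crate remains in static equilibrium and friction takes exactly the required value.

f ≈ 6.55 N (up the incline)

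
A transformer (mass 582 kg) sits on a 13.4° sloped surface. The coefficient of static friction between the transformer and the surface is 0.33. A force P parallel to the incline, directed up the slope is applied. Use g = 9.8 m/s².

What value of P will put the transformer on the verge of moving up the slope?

P ≈ 3150 N

At impending motion up the slope, friction acts down-slope at its limit: f = μ_s N.
P is parallel to the surface, so N = m g cos θ = 5550 N.
Along the incline: P = m g sin θ + μ_s N = 1320 + 0.33×5550 = 3150 N.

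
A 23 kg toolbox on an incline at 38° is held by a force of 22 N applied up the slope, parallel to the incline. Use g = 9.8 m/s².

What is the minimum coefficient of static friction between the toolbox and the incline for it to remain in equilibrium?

N = m g cos θ = 177.6 N.
Friction must make up the shortfall along the incline: f = m g sin θ − P = 138.8 − 22 = 116.8 N.
At the threshold f = μ_s N, so μ_s,min = 116.8/177.6 = 0.657.

μ_s,min ≈ 0.657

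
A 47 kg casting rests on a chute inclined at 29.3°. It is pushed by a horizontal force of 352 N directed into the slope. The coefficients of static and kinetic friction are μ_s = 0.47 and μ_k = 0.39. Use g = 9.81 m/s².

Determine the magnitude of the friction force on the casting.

Normal direction: N = m g cos θ + P sin θ = 574.3 N.
Parallel to the incline: P cos θ − m g sin θ = 307 − 225.6 = 81.33 N; the friction needed to balance this is 81.33 N acting down the slope.
Maximum static friction: μ_s N = 0.47 × 574.3 = 269.9 N.
|f_req| = 81.33 ≤ 269.9 N → the casting is in equilibrium; friction equals the required value.

f ≈ 81.3 N (down the incline)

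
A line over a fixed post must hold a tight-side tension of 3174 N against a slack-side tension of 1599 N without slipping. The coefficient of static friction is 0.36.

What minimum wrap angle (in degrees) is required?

β_min ≈ 109°

T₂/T₁ = e^{μβ} → β = ln(T₂/T₁)/μ.
β = ln(3174/1599)/0.36 = 0.6856/0.36 = 1.904 rad.
In degrees: β = 1.904 × 180/π = 109°.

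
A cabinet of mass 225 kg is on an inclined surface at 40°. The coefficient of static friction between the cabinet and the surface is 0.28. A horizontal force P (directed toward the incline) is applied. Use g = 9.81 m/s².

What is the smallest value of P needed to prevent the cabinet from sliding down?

The cabinet tends to slide down (tan θ > μ_s), so at the point of impending slip friction acts up-slope at its limit: f = μ_s N.
Perpendicular to the incline: N = m g cos θ + P sin θ.
Along the incline: P cos θ + μ_s N = m g sin θ, i.e. P cos θ + μ_s (m g cos θ + P sin θ) = m g sin θ.
Solving, P (cos θ + μ_s sin θ) = m g (sin θ − μ_s cos θ), so P = 2210×0.4283/0.946 = 999 N.

P_min ≈ 999 N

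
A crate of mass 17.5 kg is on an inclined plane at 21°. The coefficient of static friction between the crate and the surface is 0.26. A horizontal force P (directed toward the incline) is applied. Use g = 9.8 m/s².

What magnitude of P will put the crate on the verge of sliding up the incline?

P ≈ 123 N

At impending motion up the slope, friction acts down-slope at its limit: f = μ_s N.
Perpendicular to the incline: N = m g cos θ + P sin θ.
Along the incline: P cos θ = m g sin θ + μ_s N = m g sin θ + μ_s (m g cos θ + P sin θ).
Solving, P (cos θ − μ_s sin θ) = m g (sin θ + μ_s cos θ), so P = 17.5×9.8×(sin 21° + 0.26 cos 21°)/(cos 21° − 0.26 sin 21°) = 172×0.6011/0.8404 = 123 N.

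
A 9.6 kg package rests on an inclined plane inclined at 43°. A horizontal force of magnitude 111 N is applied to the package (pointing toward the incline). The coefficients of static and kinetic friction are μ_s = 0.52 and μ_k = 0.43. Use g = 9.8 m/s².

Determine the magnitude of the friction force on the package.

f ≈ 17 N (down the incline)

Normal direction: N = m g cos θ + P sin θ = 144.5 N.
Along the incline, the net driving force (taking up-slope positive) is P cos θ − m g sin θ = 81.18 − 64.16 = 17.02 N, so equilibrium requires friction f = -17.02 N (down-slope).
The limit of static friction is μ_s N = 75.14 N.
|f_req| = 17.02 ≤ 75.14 N → the package is in equilibrium; friction equals the required value.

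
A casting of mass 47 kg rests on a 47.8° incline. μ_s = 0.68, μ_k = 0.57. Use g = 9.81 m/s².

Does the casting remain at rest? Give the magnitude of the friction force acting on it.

f ≈ 177 N

N = m g cos θ = 310 N.
Down-slope weight component: m g sin θ = 342 N.
μ_s N = 211 N.
342 > 211 N, so it slides; kinetic friction f = μ_k N = 0.57×310 = 177 N.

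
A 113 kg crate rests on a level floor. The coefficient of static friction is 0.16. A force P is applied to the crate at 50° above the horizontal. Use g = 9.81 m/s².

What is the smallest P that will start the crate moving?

P ≈ 232 N

N = m g − P sin α (the pull lifts the crate).
At impending slip, P cos α = μ_s N = μ_s (m g − P sin α).
Solving: P (cos α + μ_s sin α) = μ_s m g → P = 0.16×1110/(cos 50° + 0.16 sin 50°) = 177/0.7654 = 232 N.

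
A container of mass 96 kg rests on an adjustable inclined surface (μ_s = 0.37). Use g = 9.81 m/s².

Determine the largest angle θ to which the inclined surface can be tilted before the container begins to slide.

θ_max ≈ 20.3°

At the slip threshold, m g sin θ = μ_s · m g cos θ, so tan θ = μ_s.
θ_max = arctan(0.37) = 20.3°.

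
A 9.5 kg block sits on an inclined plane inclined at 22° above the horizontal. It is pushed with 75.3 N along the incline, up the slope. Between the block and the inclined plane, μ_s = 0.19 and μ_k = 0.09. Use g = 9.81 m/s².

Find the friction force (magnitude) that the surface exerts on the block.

Perpendicular to the surface, N = m g cos θ = 9.5·9.81·cos 22° = 86.41 N.
For equilibrium along the incline the friction force must supply f = m g sin θ − P = 34.91 − 75.3 = -40.39 N (positive meaning up-slope).
Maximum static friction available: μ_s N = 0.19 × 86.41 = 16.42 N.
|-40.39| exceeds 16.42 N, so the block slips up-slope; friction is kinetic, f = μ_k N = 0.09×86.41 = 7.78 N.

f ≈ 7.78 N (down the incline)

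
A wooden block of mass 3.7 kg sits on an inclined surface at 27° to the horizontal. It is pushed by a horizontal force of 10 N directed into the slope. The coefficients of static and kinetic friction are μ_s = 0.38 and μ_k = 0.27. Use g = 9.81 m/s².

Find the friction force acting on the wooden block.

f ≈ 7.57 N (up the incline)

Normal direction: N = m g cos θ + P sin θ = 36.88 N.
Along the incline, the net driving force (taking up-slope positive) is P cos θ − m g sin θ = 8.91 − 16.48 = -7.568 N, so equilibrium requires friction f = 7.568 N (up-slope).
The limit of static friction is μ_s N = 14.01 N.
Since 7.568 N is within the 14.01 N limit, the wooden block stays put and friction is exactly 7.57 N.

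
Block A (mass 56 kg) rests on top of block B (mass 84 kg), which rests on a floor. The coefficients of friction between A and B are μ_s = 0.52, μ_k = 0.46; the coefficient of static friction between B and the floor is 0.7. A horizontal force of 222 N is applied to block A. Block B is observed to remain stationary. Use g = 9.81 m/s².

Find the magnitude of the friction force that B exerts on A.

The normal force B exerts on A is simply A's weight, N₁ = 549.4 N.
Maximum static friction on A from B: μ_s N₁ = 0.52×549.4 = 285.7 N.
P = 222 N is within that limit, so A and B move together (both at rest); the A–B friction is simply f₁ = P = 222 N.
By Newton's third law B feels 222 N forward from A. With B stationary, the floor's static friction on B balances it: f₂ = 222 N (well within μ_s(m_A+m_B)g = 961.4 N).

f ≈ 222 N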